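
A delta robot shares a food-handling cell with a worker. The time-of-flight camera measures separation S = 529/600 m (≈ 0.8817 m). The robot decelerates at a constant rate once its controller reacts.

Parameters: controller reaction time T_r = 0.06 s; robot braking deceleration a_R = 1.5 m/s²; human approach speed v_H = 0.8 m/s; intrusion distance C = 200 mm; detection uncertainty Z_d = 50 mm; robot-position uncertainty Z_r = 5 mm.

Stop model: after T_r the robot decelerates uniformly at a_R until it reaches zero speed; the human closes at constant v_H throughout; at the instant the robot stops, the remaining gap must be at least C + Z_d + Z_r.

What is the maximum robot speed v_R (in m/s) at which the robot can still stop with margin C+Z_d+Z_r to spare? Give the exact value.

collect terms ⇒ (1/3)·v_R² + (89/150)·v_R + (-217/375) = 0
  disc = (89/150)² − 4·(1/3)·(-217/375) = 2809/2500 ; √disc = 53/50
  v_R = (−(89/150) + 53/50) / (2·(1/3)) = 7/10 m/s
check:
braking lasts T_s = (7/10)/(3/2) = 0.4667 s
robot in T_r: 0.7000·0.0600 = 0.0420 m
braking distance = 0.7000²/(2·1.5000) = 0.1633 m
human over T_r+T_s: 0.8000·(0.0600+0.4667) = 0.4213 m
residual clearance needed = 0.2000+0.0500+0.0050 = 0.2550 m
sum ≈ 0.0420+0.1633+0.4213+0.2550 ≈ 0.8817 m = S ✓

v_R_max = 7/10 m/s = 0.7000 m/s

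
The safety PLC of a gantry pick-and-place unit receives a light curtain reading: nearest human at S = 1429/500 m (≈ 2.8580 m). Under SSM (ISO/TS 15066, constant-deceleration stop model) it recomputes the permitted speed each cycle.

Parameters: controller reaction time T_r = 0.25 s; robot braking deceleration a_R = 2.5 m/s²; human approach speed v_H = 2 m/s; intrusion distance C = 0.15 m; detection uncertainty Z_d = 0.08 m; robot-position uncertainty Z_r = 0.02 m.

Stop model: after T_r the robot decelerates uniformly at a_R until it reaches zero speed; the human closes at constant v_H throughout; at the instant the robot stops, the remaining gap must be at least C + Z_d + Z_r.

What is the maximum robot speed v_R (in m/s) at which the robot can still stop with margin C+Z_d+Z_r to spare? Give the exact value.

v_R_max = 31/20 m/s = 1.5500 m/s

at the boundary: (1/5)·v² + (21/20)·v + (-527/250) = 0
  disc = (21/20)² − 4·(1/5)·(-527/250) = 27889/10000 ; √disc = 167/100
  v_R = (−(21/20) + 167/100) / (2·(1/5)) = 31/20 m/s
check:
braking lasts T_s = (31/20)/(5/2) = 0.6200 s
reaction-phase robot travel = 1.5500·0.2500 = 0.3875 m
robot covers 1.5500·0.6200 − ½·2.5000·0.6200² = 0.4805 m while stopping
human over T_r+T_s: 2.0000·(0.2500+0.6200) = 1.7400 m
margins: 0.1500+0.0800+0.0200 = 0.2500 m
sum ≈ 0.3875+0.4805+1.7400+0.2500 ≈ 2.8580 m = S ✓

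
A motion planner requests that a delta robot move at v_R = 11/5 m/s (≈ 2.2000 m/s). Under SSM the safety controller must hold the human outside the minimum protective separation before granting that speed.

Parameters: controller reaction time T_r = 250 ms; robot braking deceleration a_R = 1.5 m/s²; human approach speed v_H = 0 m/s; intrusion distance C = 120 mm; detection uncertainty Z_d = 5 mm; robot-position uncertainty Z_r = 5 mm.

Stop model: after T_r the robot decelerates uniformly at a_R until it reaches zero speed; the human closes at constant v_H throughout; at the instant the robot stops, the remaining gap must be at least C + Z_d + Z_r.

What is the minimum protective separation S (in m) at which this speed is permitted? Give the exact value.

S_min = 172/75 m = 2.2933 m

braking lasts T_s = (11/5)/(3/2) = 1.4667 s
robot covers v_R·T_r = 2.2000·0.2500 = 0.5500 m before braking
robot under decel: 2.2000²/(2·1.5000) = 1.6133 m
human closes 0.0000·1.7167 = 0.0000 m
margins: 0.1200+0.0050+0.0050 = 0.1300 m
S_min ≈ 0.5500+1.6133+0.0000+0.1300  ⇒  S_min = 172/75 m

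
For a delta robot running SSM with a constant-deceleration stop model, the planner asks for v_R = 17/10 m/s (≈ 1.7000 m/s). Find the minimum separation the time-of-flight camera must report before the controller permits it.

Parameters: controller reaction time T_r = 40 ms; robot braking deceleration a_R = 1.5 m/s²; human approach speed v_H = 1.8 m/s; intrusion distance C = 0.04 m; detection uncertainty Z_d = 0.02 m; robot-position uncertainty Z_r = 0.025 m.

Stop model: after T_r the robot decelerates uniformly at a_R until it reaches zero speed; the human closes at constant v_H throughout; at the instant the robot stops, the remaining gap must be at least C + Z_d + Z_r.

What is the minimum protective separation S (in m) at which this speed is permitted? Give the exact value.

S_min = 1937/600 m = 3.2283 m

braking lasts T_s = (17/10)/(3/2) = 1.1333 s
reaction-phase robot travel = 1.7000·0.0400 = 0.0680 m
robot under decel: 1.7000²/(2·1.5000) = 0.9633 m
human over T_r+T_s: 1.8000·(0.0400+1.1333) = 2.1120 m
residual clearance needed = 0.0400+0.0200+0.0250 = 0.0850 m
S_min ≈ 0.0680+0.9633+2.1120+0.0850  ⇒  S_min = 1937/600 m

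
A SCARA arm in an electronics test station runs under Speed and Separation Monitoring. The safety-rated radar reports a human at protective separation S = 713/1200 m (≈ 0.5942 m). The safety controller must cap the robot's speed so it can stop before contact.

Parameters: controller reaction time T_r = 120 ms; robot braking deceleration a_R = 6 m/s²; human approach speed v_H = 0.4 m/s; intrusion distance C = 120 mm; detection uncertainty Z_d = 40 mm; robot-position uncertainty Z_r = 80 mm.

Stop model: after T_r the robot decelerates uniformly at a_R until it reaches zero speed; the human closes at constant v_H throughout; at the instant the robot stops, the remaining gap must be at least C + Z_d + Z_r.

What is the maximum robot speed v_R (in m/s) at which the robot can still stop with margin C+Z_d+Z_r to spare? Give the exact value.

v_R_max = 11/10 m/s = 1.1000 m/s

collect terms ⇒ (1/12)·v_R² + (14/75)·v_R + (-1837/6000) = 0
  disc = (14/75)² − 4·(1/12)·(-1837/6000) = 1369/10000 ; √disc = 37/100
  v_R = (−(14/75) + 37/100) / (2·(1/12)) = 11/10 m/s
check:
T_s = v_R/a_R = (11/10)/6 = 0.1833 s
robot covers v_R·T_r = 1.1000·0.1200 = 0.1320 m before braking
robot covers 1.1000·0.1833 − ½·6.0000·0.1833² = 0.1008 m while stopping
person approaches 0.4000·(0.1200+0.1833) = 0.1213 m
margins: 0.1200+0.0400+0.0800 = 0.2400 m
sum ≈ 0.1320+0.1008+0.1213+0.2400 ≈ 0.5942 m = S ✓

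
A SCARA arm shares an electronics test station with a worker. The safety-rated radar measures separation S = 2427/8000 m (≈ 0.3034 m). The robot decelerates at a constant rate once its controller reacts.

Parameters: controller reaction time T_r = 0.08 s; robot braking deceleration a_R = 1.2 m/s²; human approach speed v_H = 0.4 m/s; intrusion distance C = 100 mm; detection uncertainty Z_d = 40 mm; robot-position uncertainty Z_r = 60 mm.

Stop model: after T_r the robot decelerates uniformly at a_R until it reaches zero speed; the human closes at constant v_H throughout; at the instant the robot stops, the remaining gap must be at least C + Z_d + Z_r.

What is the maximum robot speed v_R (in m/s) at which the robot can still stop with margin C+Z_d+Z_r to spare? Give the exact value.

at the boundary: (5/12)·v² + (31/75)·v + (-571/8000) = 0
  disc = (31/75)² − 4·(5/12)·(-571/8000) = 104329/360000 ; √disc = 323/600
  v_R = (−(31/75) + 323/600) / (2·(5/12)) = 3/20 m/s
check:
stop time T_s = (3/20)/(6/5) = 0.1250 s
robot covers v_R·T_r = 0.1500·0.0800 = 0.0120 m before braking
braking distance = 0.1500²/(2·1.2000) = 0.0094 m
human closes 0.4000·0.2050 = 0.0820 m
C+Z_d+Z_r = 0.1000+0.0400+0.0600 = 0.2000 m
sum ≈ 0.0120+0.0094+0.0820+0.2000 ≈ 0.3034 m = S ✓

v_R_max = 3/20 m/s = 0.1500 m/s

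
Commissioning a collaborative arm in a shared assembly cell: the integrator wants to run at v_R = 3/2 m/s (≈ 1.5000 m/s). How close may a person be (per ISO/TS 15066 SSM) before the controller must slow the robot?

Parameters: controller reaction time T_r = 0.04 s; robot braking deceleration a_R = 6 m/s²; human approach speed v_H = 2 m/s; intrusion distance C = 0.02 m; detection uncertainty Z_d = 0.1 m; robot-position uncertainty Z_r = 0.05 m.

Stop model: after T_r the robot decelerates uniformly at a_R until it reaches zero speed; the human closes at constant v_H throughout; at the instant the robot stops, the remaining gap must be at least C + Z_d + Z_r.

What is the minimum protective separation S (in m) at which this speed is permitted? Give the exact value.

S_min = 399/400 m = 0.9975 m

braking lasts T_s = (3/2)/6 = 0.2500 s
reaction-phase robot travel = 1.5000·0.0400 = 0.0600 m
robot under decel: 1.5000²/(2·6.0000) = 0.1875 m
person approaches 2.0000·(0.0400+0.2500) = 0.5800 m
margins: 0.0200+0.1000+0.0500 = 0.1700 m
S_min ≈ 0.0600+0.1875+0.5800+0.1700  ⇒  S_min = 399/400 m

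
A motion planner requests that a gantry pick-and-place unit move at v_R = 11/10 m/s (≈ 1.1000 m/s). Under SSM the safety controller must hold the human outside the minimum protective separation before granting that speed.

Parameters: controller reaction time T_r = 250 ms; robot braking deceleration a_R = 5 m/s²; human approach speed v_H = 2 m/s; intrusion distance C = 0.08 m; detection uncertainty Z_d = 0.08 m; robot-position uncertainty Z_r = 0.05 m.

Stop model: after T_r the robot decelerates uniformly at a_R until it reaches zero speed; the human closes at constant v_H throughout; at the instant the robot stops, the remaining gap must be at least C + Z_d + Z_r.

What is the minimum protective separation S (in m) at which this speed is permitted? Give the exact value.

T_s = v_R/a_R = (11/10)/5 = 0.2200 s
reaction-phase robot travel = 1.1000·0.2500 = 0.2750 m
braking distance = 1.1000²/(2·5.0000) = 0.1210 m
person approaches 2.0000·(0.2500+0.2200) = 0.9400 m
margins: 0.0800+0.0800+0.0500 = 0.2100 m
S_min ≈ 0.2750+0.1210+0.9400+0.2100  ⇒  S_min = 773/500 m

S_min = 773/500 m = 1.5460 m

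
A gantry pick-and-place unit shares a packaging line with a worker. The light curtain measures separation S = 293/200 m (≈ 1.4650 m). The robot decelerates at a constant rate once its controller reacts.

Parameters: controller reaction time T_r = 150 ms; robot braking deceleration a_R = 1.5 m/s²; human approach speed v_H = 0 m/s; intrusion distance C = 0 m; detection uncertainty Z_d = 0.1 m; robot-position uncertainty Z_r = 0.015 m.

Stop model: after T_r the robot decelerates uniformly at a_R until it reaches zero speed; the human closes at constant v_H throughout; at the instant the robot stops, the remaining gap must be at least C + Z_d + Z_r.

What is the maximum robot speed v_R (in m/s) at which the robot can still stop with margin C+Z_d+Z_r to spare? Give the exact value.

v_R_max = 9/5 m/s = 1.8000 m/s

quadratic (1/3)·v² + (3/20)·v + (-27/20) = 0
  disc = (3/20)² − 4·(1/3)·(-27/20) = 729/400 ; √disc = 27/20
  v_R = (−(3/20) + 27/20) / (2·(1/3)) = 9/5 m/s
check:
braking lasts T_s = (9/5)/(3/2) = 1.2000 s
reaction-phase robot travel = 1.8000·0.1500 = 0.2700 m
braking distance = 1.8000²/(2·1.5000) = 1.0800 m
person approaches 0.0000·(0.1500+1.2000) = 0.0000 m
margins: 0.0000+0.1000+0.0150 = 0.1150 m
sum ≈ 0.2700+1.0800+0.0000+0.1150 ≈ 1.4650 m = S ✓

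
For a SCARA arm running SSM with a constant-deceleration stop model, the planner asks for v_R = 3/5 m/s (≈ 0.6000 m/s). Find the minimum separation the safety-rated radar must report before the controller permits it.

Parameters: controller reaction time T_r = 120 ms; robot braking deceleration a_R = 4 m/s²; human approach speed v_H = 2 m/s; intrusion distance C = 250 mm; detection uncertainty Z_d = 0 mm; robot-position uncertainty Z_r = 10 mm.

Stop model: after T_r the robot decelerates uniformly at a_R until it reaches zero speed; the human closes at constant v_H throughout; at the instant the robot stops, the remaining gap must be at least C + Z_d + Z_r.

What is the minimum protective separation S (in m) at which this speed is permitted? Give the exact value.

stop time T_s = (3/5)/4 = 0.1500 s
robot in T_r: 0.6000·0.1200 = 0.0720 m
robot covers 0.6000·0.1500 − ½·4.0000·0.1500² = 0.0450 m while stopping
human over T_r+T_s: 2.0000·(0.1200+0.1500) = 0.5400 m
margins: 0.2500+0.0000+0.0100 = 0.2600 m
S_min ≈ 0.0720+0.0450+0.5400+0.2600  ⇒  S_min = 917/1000 m

S_min = 917/1000 m = 0.9170 m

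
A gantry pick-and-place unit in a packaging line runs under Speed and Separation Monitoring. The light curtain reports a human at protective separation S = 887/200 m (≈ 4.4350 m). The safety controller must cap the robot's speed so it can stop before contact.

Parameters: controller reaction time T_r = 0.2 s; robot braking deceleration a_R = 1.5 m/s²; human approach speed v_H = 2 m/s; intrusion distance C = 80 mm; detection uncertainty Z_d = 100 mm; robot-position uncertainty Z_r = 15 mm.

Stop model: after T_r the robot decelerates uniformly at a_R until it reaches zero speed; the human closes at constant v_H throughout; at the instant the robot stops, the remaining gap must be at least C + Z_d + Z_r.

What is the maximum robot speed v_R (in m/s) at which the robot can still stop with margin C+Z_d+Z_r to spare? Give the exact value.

collect terms ⇒ (1/3)·v_R² + (23/15)·v_R + (-96/25) = 0
  disc = (23/15)² − 4·(1/3)·(-96/25) = 1681/225 ; √disc = 41/15
  v_R = (−(23/15) + 41/15) / (2·(1/3)) = 9/5 m/s
check:
T_s = v_R/a_R = (9/5)/(3/2) = 1.2000 s
reaction-phase robot travel = 1.8000·0.2000 = 0.3600 m
robot under decel: 1.8000²/(2·1.5000) = 1.0800 m
person approaches 2.0000·(0.2000+1.2000) = 2.8000 m
margins: 0.0800+0.1000+0.0150 = 0.1950 m
sum ≈ 0.3600+1.0800+2.8000+0.1950 ≈ 4.4350 m = S ✓

v_R_max = 9/5 m/s = 1.8000 m/s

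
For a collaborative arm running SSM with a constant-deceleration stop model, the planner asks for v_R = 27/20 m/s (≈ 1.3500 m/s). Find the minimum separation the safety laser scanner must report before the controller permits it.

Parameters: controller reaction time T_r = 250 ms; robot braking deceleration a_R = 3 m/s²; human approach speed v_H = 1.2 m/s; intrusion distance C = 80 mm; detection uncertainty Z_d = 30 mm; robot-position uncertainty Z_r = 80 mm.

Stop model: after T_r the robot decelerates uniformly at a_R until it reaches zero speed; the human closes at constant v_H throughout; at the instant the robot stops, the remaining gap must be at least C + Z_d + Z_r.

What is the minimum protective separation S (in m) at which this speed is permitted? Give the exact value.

T_s = v_R/a_R = (27/20)/3 = 0.4500 s
robot in T_r: 1.3500·0.2500 = 0.3375 m
robot covers 1.3500·0.4500 − ½·3.0000·0.4500² = 0.3038 m while stopping
person approaches 1.2000·(0.2500+0.4500) = 0.8400 m
residual clearance needed = 0.0800+0.0300+0.0800 = 0.1900 m
S_min ≈ 0.3375+0.3038+0.8400+0.1900  ⇒  S_min = 1337/800 m

S_min = 1337/800 m = 1.6712 m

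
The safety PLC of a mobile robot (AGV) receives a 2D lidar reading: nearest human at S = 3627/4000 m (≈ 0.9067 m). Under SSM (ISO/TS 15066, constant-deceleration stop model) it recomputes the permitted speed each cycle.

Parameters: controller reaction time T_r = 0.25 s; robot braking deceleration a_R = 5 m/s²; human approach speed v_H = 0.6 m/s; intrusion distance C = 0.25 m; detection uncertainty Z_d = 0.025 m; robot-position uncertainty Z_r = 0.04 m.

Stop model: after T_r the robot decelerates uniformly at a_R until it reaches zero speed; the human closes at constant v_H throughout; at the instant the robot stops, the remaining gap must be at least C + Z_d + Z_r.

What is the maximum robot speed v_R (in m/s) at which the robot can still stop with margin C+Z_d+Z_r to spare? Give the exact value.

collect terms ⇒ (1/10)·v_R² + (37/100)·v_R + (-1767/4000) = 0
  disc = (37/100)² − 4·(1/10)·(-1767/4000) = 196/625 ; √disc = 14/25
  v_R = (−(37/100) + 14/25) / (2·(1/10)) = 19/20 m/s
check:
braking lasts T_s = (19/20)/5 = 0.1900 s
robot covers v_R·T_r = 0.9500·0.2500 = 0.2375 m before braking
robot covers 0.9500·0.1900 − ½·5.0000·0.1900² = 0.0902 m while stopping
human closes 0.6000·0.4400 = 0.2640 m
residual clearance needed = 0.2500+0.0250+0.0400 = 0.3150 m
sum ≈ 0.2375+0.0902+0.2640+0.3150 ≈ 0.9067 m = S ✓

v_R_max = 19/20 m/s = 0.9500 m/s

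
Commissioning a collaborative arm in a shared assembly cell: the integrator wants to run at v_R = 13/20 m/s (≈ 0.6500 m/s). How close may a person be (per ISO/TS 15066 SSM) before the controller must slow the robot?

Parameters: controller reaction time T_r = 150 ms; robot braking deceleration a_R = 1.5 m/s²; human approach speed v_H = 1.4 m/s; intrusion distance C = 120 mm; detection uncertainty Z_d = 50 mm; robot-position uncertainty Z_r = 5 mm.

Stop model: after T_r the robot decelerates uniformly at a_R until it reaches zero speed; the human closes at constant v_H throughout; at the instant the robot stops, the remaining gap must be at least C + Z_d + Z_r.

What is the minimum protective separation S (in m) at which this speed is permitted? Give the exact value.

T_s = v_R/a_R = (13/20)/(3/2) = 0.4333 s
reaction-phase robot travel = 0.6500·0.1500 = 0.0975 m
robot covers 0.6500·0.4333 − ½·1.5000·0.4333² = 0.1408 m while stopping
human over T_r+T_s: 1.4000·(0.1500+0.4333) = 0.8167 m
residual clearance needed = 0.1200+0.0500+0.0050 = 0.1750 m
S_min ≈ 0.0975+0.1408+0.8167+0.1750  ⇒  S_min = 123/100 m

S_min = 123/100 m = 1.2300 m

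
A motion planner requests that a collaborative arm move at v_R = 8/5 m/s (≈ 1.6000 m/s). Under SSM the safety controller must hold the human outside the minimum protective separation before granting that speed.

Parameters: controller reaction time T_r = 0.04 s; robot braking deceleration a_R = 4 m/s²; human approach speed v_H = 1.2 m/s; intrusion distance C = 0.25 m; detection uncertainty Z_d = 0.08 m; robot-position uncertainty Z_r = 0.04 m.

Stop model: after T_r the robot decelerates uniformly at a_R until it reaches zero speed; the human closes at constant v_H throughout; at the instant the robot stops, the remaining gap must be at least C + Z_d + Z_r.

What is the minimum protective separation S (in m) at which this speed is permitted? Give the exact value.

T_s = v_R/a_R = (8/5)/4 = 0.4000 s
robot covers v_R·T_r = 1.6000·0.0400 = 0.0640 m before braking
robot under decel: 1.6000²/(2·4.0000) = 0.3200 m
human closes 1.2000·0.4400 = 0.5280 m
residual clearance needed = 0.2500+0.0800+0.0400 = 0.3700 m
S_min ≈ 0.0640+0.3200+0.5280+0.3700  ⇒  S_min = 641/500 m

S_min = 641/500 m = 1.2820 m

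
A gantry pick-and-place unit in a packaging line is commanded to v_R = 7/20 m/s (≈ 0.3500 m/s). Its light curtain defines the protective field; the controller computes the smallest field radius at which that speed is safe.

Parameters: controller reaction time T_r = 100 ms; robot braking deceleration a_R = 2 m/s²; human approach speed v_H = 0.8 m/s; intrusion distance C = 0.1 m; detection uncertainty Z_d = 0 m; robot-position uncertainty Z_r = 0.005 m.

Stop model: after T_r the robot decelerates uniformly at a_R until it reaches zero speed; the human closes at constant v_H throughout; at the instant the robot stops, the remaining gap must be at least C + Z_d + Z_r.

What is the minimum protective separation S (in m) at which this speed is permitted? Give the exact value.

stop time T_s = (7/20)/2 = 0.1750 s
robot covers v_R·T_r = 0.3500·0.1000 = 0.0350 m before braking
robot covers 0.3500·0.1750 − ½·2.0000·0.1750² = 0.0306 m while stopping
human closes 0.8000·0.2750 = 0.2200 m
residual clearance needed = 0.1000+0.0000+0.0050 = 0.1050 m
S_min ≈ 0.0350+0.0306+0.2200+0.1050  ⇒  S_min = 25/64 m

S_min = 25/64 m = 0.3906 m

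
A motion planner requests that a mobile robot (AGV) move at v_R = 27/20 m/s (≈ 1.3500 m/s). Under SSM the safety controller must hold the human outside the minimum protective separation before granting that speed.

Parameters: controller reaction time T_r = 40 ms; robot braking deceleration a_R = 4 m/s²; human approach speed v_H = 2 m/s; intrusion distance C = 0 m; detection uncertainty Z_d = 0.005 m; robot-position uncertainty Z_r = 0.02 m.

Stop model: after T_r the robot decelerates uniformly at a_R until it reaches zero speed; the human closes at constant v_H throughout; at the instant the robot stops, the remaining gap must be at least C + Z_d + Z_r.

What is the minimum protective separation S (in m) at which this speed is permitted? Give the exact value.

S_min = 16989/16000 m = 1.0618 m

T_s = v_R/a_R = (27/20)/4 = 0.3375 s
reaction-phase robot travel = 1.3500·0.0400 = 0.0540 m
robot covers 1.3500·0.3375 − ½·4.0000·0.3375² = 0.2278 m while stopping
person approaches 2.0000·(0.0400+0.3375) = 0.7550 m
margins: 0.0000+0.0050+0.0200 = 0.0250 m
S_min ≈ 0.0540+0.2278+0.7550+0.0250  ⇒  S_min = 16989/16000 m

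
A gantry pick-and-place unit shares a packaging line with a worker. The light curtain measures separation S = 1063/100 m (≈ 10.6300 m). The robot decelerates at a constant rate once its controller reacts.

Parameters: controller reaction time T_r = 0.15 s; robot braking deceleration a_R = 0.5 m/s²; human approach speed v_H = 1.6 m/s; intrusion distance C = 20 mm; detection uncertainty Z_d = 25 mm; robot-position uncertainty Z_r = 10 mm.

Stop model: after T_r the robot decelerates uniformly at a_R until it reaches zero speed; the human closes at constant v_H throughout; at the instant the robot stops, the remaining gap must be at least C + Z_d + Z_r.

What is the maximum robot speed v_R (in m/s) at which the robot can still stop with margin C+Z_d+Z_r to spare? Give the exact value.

v_R_max = 39/20 m/s = 1.9500 m/s

collect terms ⇒ (1)·v_R² + (67/20)·v_R + (-2067/200) = 0
  disc = (67/20)² − 4·(1)·(-2067/200) = 841/16 ; √disc = 29/4
  v_R = (−(67/20) + 29/4) / (2·(1)) = 39/20 m/s
check:
braking lasts T_s = (39/20)/(1/2) = 3.9000 s
robot in T_r: 1.9500·0.1500 = 0.2925 m
braking distance = 1.9500²/(2·0.5000) = 3.8025 m
human closes 1.6000·4.0500 = 6.4800 m
C+Z_d+Z_r = 0.0200+0.0250+0.0100 = 0.0550 m
sum ≈ 0.2925+3.8025+6.4800+0.0550 ≈ 10.6300 m = S ✓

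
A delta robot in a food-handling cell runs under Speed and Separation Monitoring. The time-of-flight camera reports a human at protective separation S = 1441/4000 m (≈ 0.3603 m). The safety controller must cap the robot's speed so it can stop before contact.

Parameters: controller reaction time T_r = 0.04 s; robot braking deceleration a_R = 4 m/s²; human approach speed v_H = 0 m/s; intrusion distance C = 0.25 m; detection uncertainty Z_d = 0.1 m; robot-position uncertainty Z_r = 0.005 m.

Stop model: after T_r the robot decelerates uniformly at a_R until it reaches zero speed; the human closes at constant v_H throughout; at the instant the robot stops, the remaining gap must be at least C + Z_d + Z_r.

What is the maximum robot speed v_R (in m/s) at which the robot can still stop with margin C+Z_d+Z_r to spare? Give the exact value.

v_R_max = 1/10 m/s = 0.1000 m/s

quadratic (1/8)·v² + (1/25)·v + (-21/4000) = 0
  disc = (1/25)² − 4·(1/8)·(-21/4000) = 169/40000 ; √disc = 13/200
  v_R = (−(1/25) + 13/200) / (2·(1/8)) = 1/10 m/s
check:
stop time T_s = (1/10)/4 = 0.0250 s
robot covers v_R·T_r = 0.1000·0.0400 = 0.0040 m before braking
robot covers 0.1000·0.0250 − ½·4.0000·0.0250² = 0.0013 m while stopping
person approaches 0.0000·(0.0400+0.0250) = 0.0000 m
margins: 0.2500+0.1000+0.0050 = 0.3550 m
sum ≈ 0.0040+0.0013+0.0000+0.3550 ≈ 0.3603 m = S ✓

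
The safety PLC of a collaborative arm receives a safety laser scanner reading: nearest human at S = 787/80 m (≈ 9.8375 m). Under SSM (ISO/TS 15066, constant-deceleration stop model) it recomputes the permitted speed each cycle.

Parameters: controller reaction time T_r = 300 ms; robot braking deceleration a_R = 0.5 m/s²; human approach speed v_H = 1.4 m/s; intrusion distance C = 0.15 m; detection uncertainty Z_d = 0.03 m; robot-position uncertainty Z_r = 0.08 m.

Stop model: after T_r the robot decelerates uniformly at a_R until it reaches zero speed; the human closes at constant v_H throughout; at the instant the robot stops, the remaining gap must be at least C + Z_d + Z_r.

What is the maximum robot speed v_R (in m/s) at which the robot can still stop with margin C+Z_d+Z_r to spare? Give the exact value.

collect terms ⇒ (1)·v_R² + (31/10)·v_R + (-3663/400) = 0
  disc = (31/10)² − 4·(1)·(-3663/400) = 1156/25 ; √disc = 34/5
  v_R = (−(31/10) + 34/5) / (2·(1)) = 37/20 m/s
check:
stop time T_s = (37/20)/(1/2) = 3.7000 s
reaction-phase robot travel = 1.8500·0.3000 = 0.5550 m
robot covers 1.8500·3.7000 − ½·0.5000·3.7000² = 3.4225 m while stopping
human closes 1.4000·4.0000 = 5.6000 m
margins: 0.1500+0.0300+0.0800 = 0.2600 m
sum ≈ 0.5550+3.4225+5.6000+0.2600 ≈ 9.8375 m = S ✓

v_R_max = 37/20 m/s = 1.8500 m/s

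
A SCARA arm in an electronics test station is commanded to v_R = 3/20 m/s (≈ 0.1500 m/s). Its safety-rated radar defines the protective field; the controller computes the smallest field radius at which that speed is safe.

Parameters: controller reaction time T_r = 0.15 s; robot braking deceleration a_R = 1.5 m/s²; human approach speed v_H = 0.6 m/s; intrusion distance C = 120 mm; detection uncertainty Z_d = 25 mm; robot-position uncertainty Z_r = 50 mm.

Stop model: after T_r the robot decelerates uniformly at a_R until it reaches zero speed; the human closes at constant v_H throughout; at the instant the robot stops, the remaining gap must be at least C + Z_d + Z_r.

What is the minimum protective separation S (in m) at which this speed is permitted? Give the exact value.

S_min = 3/8 m = 0.3750 m

braking lasts T_s = (3/20)/(3/2) = 0.1000 s
robot in T_r: 0.1500·0.1500 = 0.0225 m
robot covers 0.1500·0.1000 − ½·1.5000·0.1000² = 0.0075 m while stopping
person approaches 0.6000·(0.1500+0.1000) = 0.1500 m
margins: 0.1200+0.0250+0.0500 = 0.1950 m
S_min ≈ 0.0225+0.0075+0.1500+0.1950  ⇒  S_min = 3/8 m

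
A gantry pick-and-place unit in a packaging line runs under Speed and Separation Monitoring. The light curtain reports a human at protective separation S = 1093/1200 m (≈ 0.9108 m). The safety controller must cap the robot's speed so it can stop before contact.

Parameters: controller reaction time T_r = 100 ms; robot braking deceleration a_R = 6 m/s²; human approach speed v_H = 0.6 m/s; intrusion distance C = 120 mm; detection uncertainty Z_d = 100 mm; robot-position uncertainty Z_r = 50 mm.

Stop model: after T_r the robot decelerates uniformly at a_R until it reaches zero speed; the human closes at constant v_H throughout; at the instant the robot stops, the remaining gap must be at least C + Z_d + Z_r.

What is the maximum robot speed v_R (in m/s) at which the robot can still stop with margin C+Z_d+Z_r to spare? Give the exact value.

quadratic (1/12)·v² + (1/5)·v + (-697/1200) = 0
  disc = (1/5)² − 4·(1/12)·(-697/1200) = 841/3600 ; √disc = 29/60
  v_R = (−(1/5) + 29/60) / (2·(1/12)) = 17/10 m/s
check:
braking lasts T_s = (17/10)/6 = 0.2833 s
robot in T_r: 1.7000·0.1000 = 0.1700 m
robot covers 1.7000·0.2833 − ½·6.0000·0.2833² = 0.2408 m while stopping
human over T_r+T_s: 0.6000·(0.1000+0.2833) = 0.2300 m
residual clearance needed = 0.1200+0.1000+0.0500 = 0.2700 m
sum ≈ 0.1700+0.2408+0.2300+0.2700 ≈ 0.9108 m = S ✓

v_R_max = 17/10 m/s = 1.7000 m/s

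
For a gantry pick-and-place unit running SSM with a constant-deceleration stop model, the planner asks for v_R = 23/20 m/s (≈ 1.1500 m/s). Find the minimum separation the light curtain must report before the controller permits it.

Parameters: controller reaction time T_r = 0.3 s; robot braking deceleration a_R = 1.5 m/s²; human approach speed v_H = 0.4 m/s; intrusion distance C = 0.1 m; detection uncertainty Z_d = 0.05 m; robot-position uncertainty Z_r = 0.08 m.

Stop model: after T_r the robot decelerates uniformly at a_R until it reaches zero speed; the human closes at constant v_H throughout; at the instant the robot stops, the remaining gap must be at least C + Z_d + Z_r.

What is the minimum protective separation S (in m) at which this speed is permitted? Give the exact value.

T_s = v_R/a_R = (23/20)/(3/2) = 0.7667 s
robot covers v_R·T_r = 1.1500·0.3000 = 0.3450 m before braking
braking distance = 1.1500²/(2·1.5000) = 0.4408 m
person approaches 0.4000·(0.3000+0.7667) = 0.4267 m
margins: 0.1000+0.0500+0.0800 = 0.2300 m
S_min ≈ 0.3450+0.4408+0.4267+0.2300  ⇒  S_min = 577/400 m

S_min = 577/400 m = 1.4425 m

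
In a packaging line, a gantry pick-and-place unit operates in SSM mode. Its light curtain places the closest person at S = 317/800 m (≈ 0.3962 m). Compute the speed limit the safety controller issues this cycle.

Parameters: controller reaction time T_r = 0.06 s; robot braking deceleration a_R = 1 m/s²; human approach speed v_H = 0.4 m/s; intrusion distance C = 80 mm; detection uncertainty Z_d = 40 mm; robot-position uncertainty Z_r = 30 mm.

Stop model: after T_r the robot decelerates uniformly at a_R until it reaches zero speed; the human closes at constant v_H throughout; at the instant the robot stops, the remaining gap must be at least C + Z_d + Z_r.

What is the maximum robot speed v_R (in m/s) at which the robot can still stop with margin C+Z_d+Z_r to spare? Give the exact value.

at the boundary: (1/2)·v² + (23/50)·v + (-889/4000) = 0
  disc = (23/50)² − 4·(1/2)·(-889/4000) = 6561/10000 ; √disc = 81/100
  v_R = (−(23/50) + 81/100) / (2·(1/2)) = 7/20 m/s
check:
braking lasts T_s = (7/20)/1 = 0.3500 s
robot in T_r: 0.3500·0.0600 = 0.0210 m
robot under decel: 0.3500²/(2·1.0000) = 0.0612 m
human over T_r+T_s: 0.4000·(0.0600+0.3500) = 0.1640 m
residual clearance needed = 0.0800+0.0400+0.0300 = 0.1500 m
sum ≈ 0.0210+0.0612+0.1640+0.1500 ≈ 0.3962 m = S ✓

v_R_max = 7/20 m/s = 0.3500 m/s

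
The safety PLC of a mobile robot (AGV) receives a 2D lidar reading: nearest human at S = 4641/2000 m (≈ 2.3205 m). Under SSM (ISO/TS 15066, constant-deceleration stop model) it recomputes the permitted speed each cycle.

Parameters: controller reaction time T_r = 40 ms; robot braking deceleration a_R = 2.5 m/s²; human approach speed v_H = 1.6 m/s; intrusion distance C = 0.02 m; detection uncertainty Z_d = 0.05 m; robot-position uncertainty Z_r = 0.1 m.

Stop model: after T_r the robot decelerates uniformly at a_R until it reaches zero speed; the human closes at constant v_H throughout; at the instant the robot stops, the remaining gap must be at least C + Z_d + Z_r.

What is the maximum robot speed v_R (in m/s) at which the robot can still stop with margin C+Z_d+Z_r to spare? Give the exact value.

v_R_max = 39/20 m/s = 1.9500 m/s

collect terms ⇒ (1/5)·v_R² + (17/25)·v_R + (-4173/2000) = 0
  disc = (17/25)² − 4·(1/5)·(-4173/2000) = 5329/2500 ; √disc = 73/50
  v_R = (−(17/25) + 73/50) / (2·(1/5)) = 39/20 m/s
check:
stop time T_s = (39/20)/(5/2) = 0.7800 s
reaction-phase robot travel = 1.9500·0.0400 = 0.0780 m
braking distance = 1.9500²/(2·2.5000) = 0.7605 m
human over T_r+T_s: 1.6000·(0.0400+0.7800) = 1.3120 m
residual clearance needed = 0.0200+0.0500+0.1000 = 0.1700 m
sum ≈ 0.0780+0.7605+1.3120+0.1700 ≈ 2.3205 m = S ✓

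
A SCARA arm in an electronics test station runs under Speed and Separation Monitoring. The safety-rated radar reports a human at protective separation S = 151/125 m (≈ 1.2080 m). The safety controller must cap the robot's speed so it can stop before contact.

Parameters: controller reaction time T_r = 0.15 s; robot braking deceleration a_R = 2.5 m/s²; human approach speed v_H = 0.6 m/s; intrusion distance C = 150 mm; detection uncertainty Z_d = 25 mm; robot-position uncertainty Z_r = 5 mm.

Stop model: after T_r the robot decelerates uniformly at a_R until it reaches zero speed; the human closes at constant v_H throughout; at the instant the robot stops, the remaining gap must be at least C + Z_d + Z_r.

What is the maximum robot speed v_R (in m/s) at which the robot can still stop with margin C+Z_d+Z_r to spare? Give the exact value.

v_R_max = 7/5 m/s = 1.4000 m/s

at the boundary: (1/5)·v² + (39/100)·v + (-469/500) = 0
  disc = (39/100)² − 4·(1/5)·(-469/500) = 361/400 ; √disc = 19/20
  v_R = (−(39/100) + 19/20) / (2·(1/5)) = 7/5 m/s
check:
T_s = v_R/a_R = (7/5)/(5/2) = 0.5600 s
reaction-phase robot travel = 1.4000·0.1500 = 0.2100 m
robot under decel: 1.4000²/(2·2.5000) = 0.3920 m
human over T_r+T_s: 0.6000·(0.1500+0.5600) = 0.4260 m
C+Z_d+Z_r = 0.1500+0.0250+0.0050 = 0.1800 m
sum ≈ 0.2100+0.3920+0.4260+0.1800 ≈ 1.2080 m = S ✓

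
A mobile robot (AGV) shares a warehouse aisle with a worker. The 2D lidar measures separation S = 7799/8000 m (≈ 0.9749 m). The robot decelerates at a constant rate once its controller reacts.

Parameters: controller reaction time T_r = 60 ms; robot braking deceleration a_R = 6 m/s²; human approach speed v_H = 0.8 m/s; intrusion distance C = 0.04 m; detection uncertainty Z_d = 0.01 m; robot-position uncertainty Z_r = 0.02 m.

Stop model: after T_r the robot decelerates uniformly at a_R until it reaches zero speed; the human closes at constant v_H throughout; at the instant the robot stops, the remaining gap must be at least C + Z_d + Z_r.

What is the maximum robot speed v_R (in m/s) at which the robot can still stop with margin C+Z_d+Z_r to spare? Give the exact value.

v_R_max = 9/4 m/s = 2.2500 m/s

quadratic (1/12)·v² + (29/150)·v + (-1371/1600) = 0
  disc = (29/150)² − 4·(1/12)·(-1371/1600) = 116281/360000 ; √disc = 341/600
  v_R = (−(29/150) + 341/600) / (2·(1/12)) = 9/4 m/s
check:
stop time T_s = (9/4)/6 = 0.3750 s
robot in T_r: 2.2500·0.0600 = 0.1350 m
braking distance = 2.2500²/(2·6.0000) = 0.4219 m
human over T_r+T_s: 0.8000·(0.0600+0.3750) = 0.3480 m
residual clearance needed = 0.0400+0.0100+0.0200 = 0.0700 m
sum ≈ 0.1350+0.4219+0.3480+0.0700 ≈ 0.9749 m = S ✓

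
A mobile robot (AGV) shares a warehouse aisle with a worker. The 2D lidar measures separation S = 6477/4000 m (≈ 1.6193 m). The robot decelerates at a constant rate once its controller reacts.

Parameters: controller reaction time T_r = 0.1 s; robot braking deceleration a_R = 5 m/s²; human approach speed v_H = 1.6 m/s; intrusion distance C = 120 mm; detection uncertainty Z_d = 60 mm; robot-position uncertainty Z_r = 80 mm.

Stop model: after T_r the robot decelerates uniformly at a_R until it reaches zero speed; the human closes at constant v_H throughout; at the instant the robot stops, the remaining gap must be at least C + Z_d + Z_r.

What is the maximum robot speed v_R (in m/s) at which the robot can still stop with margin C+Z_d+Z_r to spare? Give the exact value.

at the boundary: (1/10)·v² + (21/50)·v + (-4797/4000) = 0
  disc = (21/50)² − 4·(1/10)·(-4797/4000) = 6561/10000 ; √disc = 81/100
  v_R = (−(21/50) + 81/100) / (2·(1/10)) = 39/20 m/s
check:
T_s = v_R/a_R = (39/20)/5 = 0.3900 s
robot in T_r: 1.9500·0.1000 = 0.1950 m
robot under decel: 1.9500²/(2·5.0000) = 0.3802 m
human over T_r+T_s: 1.6000·(0.1000+0.3900) = 0.7840 m
margins: 0.1200+0.0600+0.0800 = 0.2600 m
sum ≈ 0.1950+0.3802+0.7840+0.2600 ≈ 1.6193 m = S ✓

v_R_max = 39/20 m/s = 1.9500 m/s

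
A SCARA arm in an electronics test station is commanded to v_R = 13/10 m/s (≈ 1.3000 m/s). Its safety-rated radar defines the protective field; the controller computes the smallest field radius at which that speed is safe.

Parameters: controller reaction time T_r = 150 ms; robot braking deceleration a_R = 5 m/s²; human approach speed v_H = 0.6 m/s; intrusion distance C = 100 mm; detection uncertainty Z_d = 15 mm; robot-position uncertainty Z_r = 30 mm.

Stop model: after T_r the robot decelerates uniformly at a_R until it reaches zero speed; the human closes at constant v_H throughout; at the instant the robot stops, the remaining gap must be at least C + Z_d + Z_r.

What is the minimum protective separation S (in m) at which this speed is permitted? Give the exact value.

S_min = 151/200 m = 0.7550 m

stop time T_s = (13/10)/5 = 0.2600 s
robot covers v_R·T_r = 1.3000·0.1500 = 0.1950 m before braking
robot under decel: 1.3000²/(2·5.0000) = 0.1690 m
person approaches 0.6000·(0.1500+0.2600) = 0.2460 m
residual clearance needed = 0.1000+0.0150+0.0300 = 0.1450 m
S_min ≈ 0.1950+0.1690+0.2460+0.1450  ⇒  S_min = 151/200 m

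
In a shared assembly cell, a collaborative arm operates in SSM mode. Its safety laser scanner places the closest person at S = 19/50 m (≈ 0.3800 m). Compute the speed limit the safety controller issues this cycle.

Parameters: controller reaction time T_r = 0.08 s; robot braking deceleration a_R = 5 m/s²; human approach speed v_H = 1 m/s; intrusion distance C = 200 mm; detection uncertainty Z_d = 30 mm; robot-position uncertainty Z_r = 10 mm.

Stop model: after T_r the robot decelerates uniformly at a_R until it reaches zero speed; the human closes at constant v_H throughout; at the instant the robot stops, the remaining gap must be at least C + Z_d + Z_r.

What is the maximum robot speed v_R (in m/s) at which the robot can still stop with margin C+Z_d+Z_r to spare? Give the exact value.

collect terms ⇒ (1/10)·v_R² + (7/25)·v_R + (-3/50) = 0
  disc = (7/25)² − 4·(1/10)·(-3/50) = 64/625 ; √disc = 8/25
  v_R = (−(7/25) + 8/25) / (2·(1/10)) = 1/5 m/s
check:
stop time T_s = (1/5)/5 = 0.0400 s
robot in T_r: 0.2000·0.0800 = 0.0160 m
robot covers 0.2000·0.0400 − ½·5.0000·0.0400² = 0.0040 m while stopping
human closes 1.0000·0.1200 = 0.1200 m
C+Z_d+Z_r = 0.2000+0.0300+0.0100 = 0.2400 m
sum ≈ 0.0160+0.0040+0.1200+0.2400 ≈ 0.3800 m = S ✓

v_R_max = 1/5 m/s = 0.2000 m/s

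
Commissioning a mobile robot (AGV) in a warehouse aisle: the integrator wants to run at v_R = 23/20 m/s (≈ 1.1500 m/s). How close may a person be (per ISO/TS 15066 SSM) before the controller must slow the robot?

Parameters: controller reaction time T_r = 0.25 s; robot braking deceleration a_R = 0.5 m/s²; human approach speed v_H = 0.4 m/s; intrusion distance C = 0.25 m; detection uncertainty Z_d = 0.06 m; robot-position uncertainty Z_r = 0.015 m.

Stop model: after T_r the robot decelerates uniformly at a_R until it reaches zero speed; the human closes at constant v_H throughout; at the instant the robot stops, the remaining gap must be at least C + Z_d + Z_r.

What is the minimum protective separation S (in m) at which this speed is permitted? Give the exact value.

S_min = 591/200 m = 2.9550 m

T_s = v_R/a_R = (23/20)/(1/2) = 2.3000 s
robot in T_r: 1.1500·0.2500 = 0.2875 m
robot under decel: 1.1500²/(2·0.5000) = 1.3225 m
person approaches 0.4000·(0.2500+2.3000) = 1.0200 m
C+Z_d+Z_r = 0.2500+0.0600+0.0150 = 0.3250 m
S_min ≈ 0.2875+1.3225+1.0200+0.3250  ⇒  S_min = 591/200 m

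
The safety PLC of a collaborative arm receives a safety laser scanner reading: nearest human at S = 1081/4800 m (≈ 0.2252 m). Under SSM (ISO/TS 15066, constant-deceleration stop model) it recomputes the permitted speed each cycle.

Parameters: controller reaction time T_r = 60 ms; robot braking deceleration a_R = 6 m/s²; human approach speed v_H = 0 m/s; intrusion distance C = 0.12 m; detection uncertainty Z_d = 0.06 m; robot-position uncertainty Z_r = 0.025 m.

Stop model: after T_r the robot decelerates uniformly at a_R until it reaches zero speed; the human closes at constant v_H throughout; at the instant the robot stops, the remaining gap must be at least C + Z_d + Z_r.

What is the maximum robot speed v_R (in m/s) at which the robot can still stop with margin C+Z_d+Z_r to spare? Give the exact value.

v_R_max = 1/4 m/s = 0.2500 m/s

at the boundary: (1/12)·v² + (3/50)·v + (-97/4800) = 0
  disc = (3/50)² − 4·(1/12)·(-97/4800) = 3721/360000 ; √disc = 61/600
  v_R = (−(3/50) + 61/600) / (2·(1/12)) = 1/4 m/s
check:
stop time T_s = (1/4)/6 = 0.0417 s
robot covers v_R·T_r = 0.2500·0.0600 = 0.0150 m before braking
robot covers 0.2500·0.0417 − ½·6.0000·0.0417² = 0.0052 m while stopping
human over T_r+T_s: 0.0000·(0.0600+0.0417) = 0.0000 m
residual clearance needed = 0.1200+0.0600+0.0250 = 0.2050 m
sum ≈ 0.0150+0.0052+0.0000+0.2050 ≈ 0.2252 m = S ✓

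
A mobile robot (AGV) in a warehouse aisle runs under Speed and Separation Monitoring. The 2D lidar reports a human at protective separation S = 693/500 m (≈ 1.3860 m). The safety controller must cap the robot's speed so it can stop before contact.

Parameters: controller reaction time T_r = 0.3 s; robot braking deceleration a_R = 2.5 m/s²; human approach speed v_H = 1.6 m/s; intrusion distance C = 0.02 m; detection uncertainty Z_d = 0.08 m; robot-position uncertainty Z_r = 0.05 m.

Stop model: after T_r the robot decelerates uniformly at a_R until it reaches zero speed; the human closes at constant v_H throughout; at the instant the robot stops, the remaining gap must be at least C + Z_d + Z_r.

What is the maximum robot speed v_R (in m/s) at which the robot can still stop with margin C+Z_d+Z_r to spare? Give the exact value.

v_R_max = 7/10 m/s = 0.7000 m/s

at the boundary: (1/5)·v² + (47/50)·v + (-189/250) = 0
  disc = (47/50)² − 4·(1/5)·(-189/250) = 3721/2500 ; √disc = 61/50
  v_R = (−(47/50) + 61/50) / (2·(1/5)) = 7/10 m/s
check:
stop time T_s = (7/10)/(5/2) = 0.2800 s
robot covers v_R·T_r = 0.7000·0.3000 = 0.2100 m before braking
braking distance = 0.7000²/(2·2.5000) = 0.0980 m
person approaches 1.6000·(0.3000+0.2800) = 0.9280 m
margins: 0.0200+0.0800+0.0500 = 0.1500 m
sum ≈ 0.2100+0.0980+0.9280+0.1500 ≈ 1.3860 m = S ✓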